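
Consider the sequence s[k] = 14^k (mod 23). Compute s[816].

s[0] = 1,  s[1] = 14,  s[2] = 12,  s[3] = 7,  s[4] = 6,  s[5] = 15,  s[6] = 3,  s[7] = 19,  s[8] = 13,  s[9] = 21,  s[10] = 18,  s[11] = 22,  s[12] = 9,  s[13] = 11,  s[14] = 16,  s[15] = 17,  s[16] = 8,  s[17] = 20,  s[18] = 4,  s[19] = 10,  s[20] = 2,  s[21] = 5,  s[22] = 1.
Since s[22] = s[0] = 1, the sequence is periodic with period 22.
(816 - 0) mod 22 = 2, so s[816] = s[2] = 12.

12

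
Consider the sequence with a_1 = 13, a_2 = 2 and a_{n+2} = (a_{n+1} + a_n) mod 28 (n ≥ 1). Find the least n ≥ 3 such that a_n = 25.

Listing terms: a_1 = 13,  a_2 = 2,  a_3 = 15,  a_4 = 17,  a_5 = 4,  a_6 = 21,  a_7 = 25,  a_8 = 18,  a_9 = 15,  a_{10} = 5,  a_{11} = 20,  a_{12} = 25,  a_{13} = 17,  a_{14} = 14,  a_{15} = 3,  a_{16} = 17,  a_{17} = 20,  a_{18} = 9,  a_{19} = 1,  a_{20} = 10,  a_{21} = 11,  a_{22} = 21,  a_{23} = 4,  a_{24} = 25,  a_{25} = 1,  a_{26} = 26,  a_{27} = 27,  a_{28} = 25,  a_{29} = 24,  a_{30} = 21,  a_{31} = 17,  a_{32} = 10,  a_{33} = 27,  a_{34} = 9,  a_{35} = 8,  a_{36} = 17,  a_{37} = 25,  a_{38} = 14,  a_{39} = 11,  a_{40} = 25,  a_{41} = 8,  a_{42} = 5,  a_{43} = 13,  a_{44} = 18,  a_{45} = 3,  a_{46} = 21,  a_{47} = 24,  a_{48} = 17,  a_{49} = 13,  a_{50} = 2.
Since (a_{49}, a_{50}) = (a_1, a_2) = (13, 2) (two consecutive terms determine the rest), the sequence is periodic with period 48.
The value 25 first appears (with n ≥ 3) at a_7.

7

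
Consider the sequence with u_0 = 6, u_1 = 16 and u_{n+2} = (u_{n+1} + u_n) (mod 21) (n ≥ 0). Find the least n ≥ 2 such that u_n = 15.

8

u_0 = 6; u_1 = 16; u_2 = 1; u_3 = 17; u_4 = 18; u_5 = 14; u_6 = 11; u_7 = 4; u_8 = 15; u_9 = 19; u_{10} = 13; u_{11} = 11; u_{12} = 3; u_{13} = 14; u_{14} = 17; u_{15} = 10; u_{16} = 6; u_{17} = 16.
The sequence repeats with period 16.
The value 15 first appears (with n ≥ 2) at u_8.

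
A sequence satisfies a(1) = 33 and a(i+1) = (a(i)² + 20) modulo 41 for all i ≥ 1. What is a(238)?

10

Computing terms: a(1) = 33; a(2) = 2; a(3) = 24; a(4) = 22; a(5) = 12; a(6) = 0; a(7) = 20; a(8) = 10; a(9) = 38; a(10) = 29; a(11) = 0.
Since a(11) = a(6) = 0, the sequence is eventually periodic: after a pre-period of length 5 it cycles with period 5.
For i ≥ 6, a(i) depends only on (i - 6) mod 5. (238 - 6) mod 5 = 2, so a(238) = a(8) = 10.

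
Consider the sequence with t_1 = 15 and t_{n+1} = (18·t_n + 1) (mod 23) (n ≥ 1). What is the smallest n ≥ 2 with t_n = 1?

We have t_1 = 15; t_2 = 18; t_3 = 3; t_4 = 9; t_5 = 2; t_6 = 14; t_7 = 0; t_8 = 1; t_9 = 19; t_{10} = 21; t_{11} = 11; t_{12} = 15.
The sequence repeats with period 11.
The value 1 first appears (with n ≥ 2) at t_8.

8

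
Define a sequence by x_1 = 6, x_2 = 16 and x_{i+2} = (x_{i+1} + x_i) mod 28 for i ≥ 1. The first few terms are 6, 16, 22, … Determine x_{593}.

x_1 = 6,  x_2 = 16,  x_3 = 22,  x_4 = 10,  x_5 = 4,  x_6 = 14,  x_7 = 18,  x_8 = 4,  x_9 = 22,  x_{10} = 26,  x_{11} = 20,  x_{12} = 18,  x_{13} = 10,  x_{14} = 0,  x_{15} = 10,  x_{16} = 10,  x_{17} = 20,  x_{18} = 2,  x_{19} = 22,  x_{20} = 24,  x_{21} = 18,  x_{22} = 14,  x_{23} = 4,  x_{24} = 18,  x_{25} = 22,  x_{26} = 12,  x_{27} = 6,  x_{28} = 18,  x_{29} = 24,  x_{30} = 14,  x_{31} = 10,  x_{32} = 24,  x_{33} = 6,  x_{34} = 2,  x_{35} = 8,  x_{36} = 10,  x_{37} = 18,  x_{38} = 0,  x_{39} = 18,  x_{40} = 18,  x_{41} = 8,  x_{42} = 26,  x_{43} = 6,  x_{44} = 4,  x_{45} = 10,  x_{46} = 14,  x_{47} = 24,  x_{48} = 10,  x_{49} = 6,  x_{50} = 16.
Since (x_{49}, x_{50}) = (x_1, x_2) = (6, 16) (two consecutive terms determine the rest), the sequence is periodic with period 48.
(593 - 1) mod 48 = 16, so x_{593} = x_{17} = 20.

20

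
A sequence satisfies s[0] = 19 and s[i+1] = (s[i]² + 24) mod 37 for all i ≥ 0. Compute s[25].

23

Listing terms: s[0] = 19,  s[1] = 15,  s[2] = 27,  s[3] = 13,  s[4] = 8,  s[5] = 14,  s[6] = 35,  s[7] = 28,  s[8] = 31,  s[9] = 23,  s[10] = 35.
Since s[10] = s[6] = 35, the sequence is eventually periodic: after a pre-period of length 6 it cycles with period 4.
For i ≥ 6, s[i] depends only on (i - 6) mod 4. (25 - 6) mod 4 = 3, so s[25] = s[9] = 23.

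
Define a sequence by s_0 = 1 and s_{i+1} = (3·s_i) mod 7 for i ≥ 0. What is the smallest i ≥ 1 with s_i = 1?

Listing terms: s_0 = 1,  s_1 = 3,  s_2 = 2,  s_3 = 6,  s_4 = 4,  s_5 = 5,  s_6 = 1.
The sequence repeats with period 6.
The value 1 next appears (with i ≥ 1) at s_6.

6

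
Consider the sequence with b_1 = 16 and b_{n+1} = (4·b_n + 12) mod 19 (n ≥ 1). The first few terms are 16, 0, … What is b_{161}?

Computing terms: b_1 = 16, b_2 = 0, b_3 = 12, b_4 = 3, b_5 = 5, b_6 = 13, b_7 = 7, b_8 = 2, b_9 = 1, b_{10} = 16.
Since b_{10} = b_1 = 16, the sequence is periodic with period 9.
So b_{161} = b_{1 + ((161-1) mod 9)} = b_8 = 2.

2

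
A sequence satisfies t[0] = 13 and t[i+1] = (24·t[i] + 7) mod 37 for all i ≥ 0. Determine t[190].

32

We have t[0] = 13; t[1] = 23; t[2] = 4; t[3] = 29; t[4] = 0; t[5] = 7; t[6] = 27; t[7] = 26; t[8] = 2; t[9] = 18; t[10] = 32; t[11] = 35; t[12] = 33; t[13] = 22; t[14] = 17; t[15] = 8; t[16] = 14; t[17] = 10; t[18] = 25; t[19] = 15; t[20] = 34; t[21] = 9; t[22] = 1; t[23] = 31; t[24] = 11; t[25] = 12; t[26] = 36; t[27] = 20; t[28] = 6; t[29] = 3; t[30] = 5; t[31] = 16; t[32] = 21; t[33] = 30; t[34] = 24; t[35] = 28; t[36] = 13.
The sequence repeats with period 36.
(190 - 0) mod 36 = 10, so t[190] = t[10] = 32.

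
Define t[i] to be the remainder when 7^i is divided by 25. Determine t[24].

Computing terms: t[0] = 1; t[1] = 7; t[2] = 24; t[3] = 18; t[4] = 1.
The sequence repeats with period 4.
So t[24] = t[0 + ((24-0) mod 4)] = t[0] = 1.

1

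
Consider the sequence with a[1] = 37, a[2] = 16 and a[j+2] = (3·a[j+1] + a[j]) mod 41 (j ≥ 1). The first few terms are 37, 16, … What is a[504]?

Computing terms: a[1] = 37, a[2] = 16, a[3] = 3, a[4] = 25, a[5] = 37, a[6] = 13, a[7] = 35, a[8] = 36, a[9] = 20, a[10] = 14, a[11] = 21, a[12] = 36, a[13] = 6, a[14] = 13, a[15] = 4, a[16] = 25, a[17] = 38, a[18] = 16, a[19] = 4, a[20] = 28, a[21] = 6, a[22] = 5, a[23] = 21, a[24] = 27, a[25] = 20, a[26] = 5, a[27] = 35, a[28] = 28, a[29] = 37, a[30] = 16.
The sequence repeats with period 28.
So a[504] = a[1 + ((504-1) mod 28)] = a[28] = 28.

28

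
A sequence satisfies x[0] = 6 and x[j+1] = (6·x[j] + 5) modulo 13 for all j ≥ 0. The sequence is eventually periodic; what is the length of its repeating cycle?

x[0] = 6,  x[1] = 2,  x[2] = 4,  x[3] = 3,  x[4] = 10,  x[5] = 0,  x[6] = 5,  x[7] = 9,  x[8] = 7,  x[9] = 8,  x[10] = 1,  x[11] = 11,  x[12] = 6.
Since x[12] = x[0] = 6, the sequence is periodic with period 12.

12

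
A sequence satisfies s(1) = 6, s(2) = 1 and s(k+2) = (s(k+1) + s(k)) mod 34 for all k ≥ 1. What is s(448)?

Listing terms: s(1) = 6, s(2) = 1, s(3) = 7, s(4) = 8, s(5) = 15, s(6) = 23, s(7) = 4, s(8) = 27, s(9) = 31, s(10) = 24, s(11) = 21, s(12) = 11, s(13) = 32, s(14) = 9, s(15) = 7, s(16) = 16, s(17) = 23, s(18) = 5, s(19) = 28, s(20) = 33, s(21) = 27, s(22) = 26, s(23) = 19, s(24) = 11, s(25) = 30, s(26) = 7, s(27) = 3, s(28) = 10, s(29) = 13, s(30) = 23, s(31) = 2, s(32) = 25, s(33) = 27, s(34) = 18, s(35) = 11, s(36) = 29, s(37) = 6, s(38) = 1.
The sequence repeats with period 36.
(448 - 1) mod 36 = 15, so s(448) = s(16) = 16.

16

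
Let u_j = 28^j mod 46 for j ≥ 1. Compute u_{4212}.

u_1 = 28, u_2 = 2, u_3 = 10, u_4 = 4, u_5 = 20, u_6 = 8, u_7 = 40, u_8 = 16, u_9 = 34, u_{10} = 32, u_{11} = 22, u_{12} = 18, u_{13} = 44, u_{14} = 36, u_{15} = 42, u_{16} = 26, u_{17} = 38, u_{18} = 6, u_{19} = 30, u_{20} = 12, u_{21} = 14, u_{22} = 24, u_{23} = 28.
Since u_{23} = u_1 = 28, the sequence is periodic with period 22.
(4212 - 1) mod 22 = 9, so u_{4212} = u_{10} = 32.

32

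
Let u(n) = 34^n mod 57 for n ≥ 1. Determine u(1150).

25

We have u(1) = 34, u(2) = 16, u(3) = 31, u(4) = 28, u(5) = 40, u(6) = 49, u(7) = 13, u(8) = 43, u(9) = 37, u(10) = 4, u(11) = 22, u(12) = 7, u(13) = 10, u(14) = 55, u(15) = 46, u(16) = 25, u(17) = 52, u(18) = 1, u(19) = 34.
Since u(19) = u(1) = 34, the sequence is periodic with period 18.
So u(1150) = u(1 + ((1150-1) mod 18)) = u(16) = 25.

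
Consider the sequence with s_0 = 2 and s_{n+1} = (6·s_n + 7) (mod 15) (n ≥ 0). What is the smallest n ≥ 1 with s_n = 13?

3

Listing terms: s_0 = 2, s_1 = 4, s_2 = 1, s_3 = 13, s_4 = 10, s_5 = 7, s_6 = 4.
Since s_6 = s_1 = 4, the sequence is eventually periodic: after a pre-period of length 1 it cycles with period 5.
The value 13 first appears (with n ≥ 1) at s_3.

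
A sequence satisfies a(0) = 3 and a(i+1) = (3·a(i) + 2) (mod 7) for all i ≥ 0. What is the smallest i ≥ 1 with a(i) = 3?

Computing terms: a(0) = 3,  a(1) = 4,  a(2) = 0,  a(3) = 2,  a(4) = 1,  a(5) = 5,  a(6) = 3.
The sequence repeats with period 6.
The value 3 next appears (with i ≥ 1) at a(6).

6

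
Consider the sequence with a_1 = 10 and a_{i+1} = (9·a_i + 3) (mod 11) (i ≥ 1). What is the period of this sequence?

Computing terms: a_1 = 10, a_2 = 5, a_3 = 4, a_4 = 6, a_5 = 2, a_6 = 10.
The sequence repeats with period 5.

5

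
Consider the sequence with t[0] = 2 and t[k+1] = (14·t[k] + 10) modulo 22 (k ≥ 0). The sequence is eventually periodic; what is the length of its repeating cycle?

Listing terms: t[0] = 2, t[1] = 16, t[2] = 14, t[3] = 8, t[4] = 12, t[5] = 2.
Since t[5] = t[0] = 2, the sequence is periodic with period 5.

5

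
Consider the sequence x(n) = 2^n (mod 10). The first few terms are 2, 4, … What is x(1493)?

2

We have x(1) = 2, x(2) = 4, x(3) = 8, x(4) = 6, x(5) = 2.
The sequence repeats with period 4.
(1493 - 1) mod 4 = 0, so x(1493) = x(1) = 2.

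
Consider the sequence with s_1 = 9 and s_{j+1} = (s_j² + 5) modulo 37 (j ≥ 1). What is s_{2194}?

We have s_1 = 9,  s_2 = 12,  s_3 = 1,  s_4 = 6,  s_5 = 4,  s_6 = 21,  s_7 = 2,  s_8 = 9.
The sequence repeats with period 7.
So s_{2194} = s_{1 + ((2194-1) mod 7)} = s_3 = 1.

1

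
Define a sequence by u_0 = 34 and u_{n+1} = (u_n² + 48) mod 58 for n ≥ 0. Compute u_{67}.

18

Listing terms: u_0 = 34, u_1 = 44, u_2 = 12, u_3 = 18, u_4 = 24, u_5 = 44.
Since u_5 = u_1 = 44, the sequence is eventually periodic: after a pre-period of length 1 it cycles with period 4.
For n ≥ 1, u_n depends only on (n - 1) mod 4. (67 - 1) mod 4 = 2, so u_{67} = u_3 = 18.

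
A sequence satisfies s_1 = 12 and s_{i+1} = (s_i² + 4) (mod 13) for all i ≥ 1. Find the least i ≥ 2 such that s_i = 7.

6

Computing terms: s_1 = 12, s_2 = 5, s_3 = 3, s_4 = 0, s_5 = 4, s_6 = 7, s_7 = 1, s_8 = 5.
Since s_8 = s_2 = 5, the sequence is eventually periodic: after a pre-period of length 1 it cycles with period 6.
The value 7 first appears (with i ≥ 2) at s_6.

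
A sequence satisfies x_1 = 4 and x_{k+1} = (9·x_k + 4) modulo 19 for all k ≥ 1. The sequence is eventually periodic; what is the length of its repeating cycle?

Computing terms: x_1 = 4,  x_2 = 2,  x_3 = 3,  x_4 = 12,  x_5 = 17,  x_6 = 5,  x_7 = 11,  x_8 = 8,  x_9 = 0,  x_{10} = 4.
The sequence repeats with period 9.

9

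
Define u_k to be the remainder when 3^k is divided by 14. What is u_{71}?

5

Listing terms: u_1 = 3,  u_2 = 9,  u_3 = 13,  u_4 = 11,  u_5 = 5,  u_6 = 1,  u_7 = 3.
Since u_7 = u_1 = 3, the sequence is periodic with period 6.
So u_{71} = u_{1 + ((71-1) mod 6)} = u_5 = 5.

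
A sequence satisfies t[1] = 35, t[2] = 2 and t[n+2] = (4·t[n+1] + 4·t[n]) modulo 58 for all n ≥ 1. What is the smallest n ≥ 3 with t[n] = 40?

Listing terms: t[1] = 35, t[2] = 2, t[3] = 32, t[4] = 20, t[5] = 34, t[6] = 42, t[7] = 14, t[8] = 50, t[9] = 24, t[10] = 6, t[11] = 4, t[12] = 40, t[13] = 2, t[14] = 52, t[15] = 42, t[16] = 28, t[17] = 48, t[18] = 14, t[19] = 16, t[20] = 4, t[21] = 22, t[22] = 46, t[23] = 40, t[24] = 54, t[25] = 28, t[26] = 38, t[27] = 32, t[28] = 48, t[29] = 30, t[30] = 22, t[31] = 34, t[32] = 50, t[33] = 46, t[34] = 36, t[35] = 38, t[36] = 6, t[37] = 2, t[38] = 32.
Since (t[37], t[38]) = (t[2], t[3]) = (2, 32) (two consecutive terms determine the rest), the sequence is eventually periodic: after a pre-period of length 1 it cycles with period 35.
The value 40 first appears (with n ≥ 3) at t[12].

12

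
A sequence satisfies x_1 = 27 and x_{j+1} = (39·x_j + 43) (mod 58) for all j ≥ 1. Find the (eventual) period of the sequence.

28

Listing terms: x_1 = 27, x_2 = 52, x_3 = 41, x_4 = 18, x_5 = 49, x_6 = 40, x_7 = 37, x_8 = 36, x_9 = 55, x_{10} = 42, x_{11} = 57, x_{12} = 4, x_{13} = 25, x_{14} = 32, x_{15} = 15, x_{16} = 48, x_{17} = 1, x_{18} = 24, x_{19} = 51, x_{20} = 2, x_{21} = 5, x_{22} = 6, x_{23} = 45, x_{24} = 0, x_{25} = 43, x_{26} = 38, x_{27} = 17, x_{28} = 10, x_{29} = 27.
The sequence repeats with period 28.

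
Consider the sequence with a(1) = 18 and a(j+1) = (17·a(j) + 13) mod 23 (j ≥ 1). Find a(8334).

2

We have a(1) = 18,  a(2) = 20,  a(3) = 8,  a(4) = 11,  a(5) = 16,  a(6) = 9,  a(7) = 5,  a(8) = 6,  a(9) = 0,  a(10) = 13,  a(11) = 4,  a(12) = 12,  a(13) = 10,  a(14) = 22,  a(15) = 19,  a(16) = 14,  a(17) = 21,  a(18) = 2,  a(19) = 1,  a(20) = 7,  a(21) = 17,  a(22) = 3,  a(23) = 18.
The sequence repeats with period 22.
(8334 - 1) mod 22 = 17, so a(8334) = a(18) = 2.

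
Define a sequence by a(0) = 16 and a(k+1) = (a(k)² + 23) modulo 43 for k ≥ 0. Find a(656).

37

a(0) = 16, a(1) = 21, a(2) = 34, a(3) = 18, a(4) = 3, a(5) = 32, a(6) = 15, a(7) = 33, a(8) = 37, a(9) = 16.
The sequence repeats with period 9.
So a(656) = a(0 + ((656-0) mod 9)) = a(8) = 37.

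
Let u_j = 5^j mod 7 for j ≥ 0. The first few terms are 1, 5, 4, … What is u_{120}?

Listing terms: u_0 = 1, u_1 = 5, u_2 = 4, u_3 = 6, u_4 = 2, u_5 = 3, u_6 = 1.
The sequence repeats with period 6.
So u_{120} = u_{0 + ((120-0) mod 6)} = u_0 = 1.

1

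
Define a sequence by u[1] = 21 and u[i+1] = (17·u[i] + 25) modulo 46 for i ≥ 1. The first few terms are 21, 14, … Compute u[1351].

15

u[1] = 21,  u[2] = 14,  u[3] = 33,  u[4] = 34,  u[5] = 5,  u[6] = 18,  u[7] = 9,  u[8] = 40,  u[9] = 15,  u[10] = 4,  u[11] = 1,  u[12] = 42,  u[13] = 3,  u[14] = 30,  u[15] = 29,  u[16] = 12,  u[17] = 45,  u[18] = 8,  u[19] = 23,  u[20] = 2,  u[21] = 13,  u[22] = 16,  u[23] = 21.
The sequence repeats with period 22.
(1351 - 1) mod 22 = 8, so u[1351] = u[9] = 15.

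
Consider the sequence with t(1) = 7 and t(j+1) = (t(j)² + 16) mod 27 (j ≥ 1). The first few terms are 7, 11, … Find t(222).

Listing terms: t(1) = 7,  t(2) = 11,  t(3) = 2,  t(4) = 20,  t(5) = 11.
Since t(5) = t(2) = 11, the sequence is eventually periodic: after a pre-period of length 1 it cycles with period 3.
For j ≥ 2, t(j) depends only on (j - 2) mod 3. (222 - 2) mod 3 = 1, so t(222) = t(3) = 2.

2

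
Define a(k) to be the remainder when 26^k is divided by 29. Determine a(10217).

15

We have a(0) = 1,  a(1) = 26,  a(2) = 9,  a(3) = 2,  a(4) = 23,  a(5) = 18,  a(6) = 4,  a(7) = 17,  a(8) = 7,  a(9) = 8,  a(10) = 5,  a(11) = 14,  a(12) = 16,  a(13) = 10,  a(14) = 28,  a(15) = 3,  a(16) = 20,  a(17) = 27,  a(18) = 6,  a(19) = 11,  a(20) = 25,  a(21) = 12,  a(22) = 22,  a(23) = 21,  a(24) = 24,  a(25) = 15,  a(26) = 13,  a(27) = 19,  a(28) = 1.
The sequence repeats with period 28.
(10217 - 0) mod 28 = 25, so a(10217) = a(25) = 15.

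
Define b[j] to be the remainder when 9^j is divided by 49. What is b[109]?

b[0] = 1, b[1] = 9, b[2] = 32, b[3] = 43, b[4] = 44, b[5] = 4, b[6] = 36, b[7] = 30, b[8] = 25, b[9] = 29, b[10] = 16, b[11] = 46, b[12] = 22, b[13] = 2, b[14] = 18, b[15] = 15, b[16] = 37, b[17] = 39, b[18] = 8, b[19] = 23, b[20] = 11, b[21] = 1.
Since b[21] = b[0] = 1, the sequence is periodic with period 21.
So b[109] = b[0 + ((109-0) mod 21)] = b[4] = 44.

44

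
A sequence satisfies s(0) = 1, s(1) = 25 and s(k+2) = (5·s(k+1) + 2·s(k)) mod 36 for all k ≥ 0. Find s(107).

1

s(0) = 1; s(1) = 25; s(2) = 19; s(3) = 1; s(4) = 7; s(5) = 1; s(6) = 19; s(7) = 25; s(8) = 19.
Since (s(7), s(8)) = (s(1), s(2)) = (25, 19) (two consecutive terms determine the rest), the sequence is eventually periodic: after a pre-period of length 1 it cycles with period 6.
For k ≥ 1, s(k) depends only on (k - 1) mod 6. (107 - 1) mod 6 = 4, so s(107) = s(5) = 1.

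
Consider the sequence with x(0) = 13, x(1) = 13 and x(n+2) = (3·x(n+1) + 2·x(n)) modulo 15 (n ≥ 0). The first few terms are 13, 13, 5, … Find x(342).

14

We have x(0) = 13; x(1) = 13; x(2) = 5; x(3) = 11; x(4) = 13; x(5) = 1; x(6) = 14; x(7) = 14; x(8) = 10; x(9) = 13; x(10) = 14; x(11) = 8; x(12) = 7; x(13) = 7; x(14) = 5; x(15) = 14; x(16) = 7; x(17) = 4; x(18) = 11; x(19) = 11; x(20) = 10; x(21) = 7; x(22) = 11; x(23) = 2; x(24) = 13; x(25) = 13.
Since (x(24), x(25)) = (x(0), x(1)) = (13, 13) (two consecutive terms determine the rest), the sequence is periodic with period 24.
So x(342) = x(0 + ((342-0) mod 24)) = x(6) = 14.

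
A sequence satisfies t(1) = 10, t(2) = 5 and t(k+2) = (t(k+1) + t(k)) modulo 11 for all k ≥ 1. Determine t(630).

Computing terms: t(1) = 10; t(2) = 5; t(3) = 4; t(4) = 9; t(5) = 2; t(6) = 0; t(7) = 2; t(8) = 2; t(9) = 4; t(10) = 6; t(11) = 10; t(12) = 5.
Since (t(11), t(12)) = (t(1), t(2)) = (10, 5) (two consecutive terms determine the rest), the sequence is periodic with period 10.
(630 - 1) mod 10 = 9, so t(630) = t(10) = 6.

6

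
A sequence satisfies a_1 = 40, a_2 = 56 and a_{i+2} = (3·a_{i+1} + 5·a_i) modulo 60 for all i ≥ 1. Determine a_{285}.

52

Computing terms: a_1 = 40; a_2 = 56; a_3 = 8; a_4 = 4; a_5 = 52; a_6 = 56; a_7 = 8.
Since (a_6, a_7) = (a_2, a_3) = (56, 8) (two consecutive terms determine the rest), the sequence is eventually periodic: after a pre-period of length 1 it cycles with period 4.
For i ≥ 2, a_i depends only on (i - 2) mod 4. (285 - 2) mod 4 = 3, so a_{285} = a_5 = 52.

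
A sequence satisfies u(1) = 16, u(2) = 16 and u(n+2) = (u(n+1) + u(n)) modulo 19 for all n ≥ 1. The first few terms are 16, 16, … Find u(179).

We have u(1) = 16,  u(2) = 16,  u(3) = 13,  u(4) = 10,  u(5) = 4,  u(6) = 14,  u(7) = 18,  u(8) = 13,  u(9) = 12,  u(10) = 6,  u(11) = 18,  u(12) = 5,  u(13) = 4,  u(14) = 9,  u(15) = 13,  u(16) = 3,  u(17) = 16,  u(18) = 0,  u(19) = 16,  u(20) = 16.
The sequence repeats with period 18.
(179 - 1) mod 18 = 16, so u(179) = u(17) = 16.

16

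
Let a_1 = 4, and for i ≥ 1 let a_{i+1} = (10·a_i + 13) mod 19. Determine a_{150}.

Computing terms: a_1 = 4; a_2 = 15; a_3 = 11; a_4 = 9; a_5 = 8; a_6 = 17; a_7 = 12; a_8 = 0; a_9 = 13; a_{10} = 10; a_{11} = 18; a_{12} = 3; a_{13} = 5; a_{14} = 6; a_{15} = 16; a_{16} = 2; a_{17} = 14; a_{18} = 1; a_{19} = 4.
The sequence repeats with period 18.
(150 - 1) mod 18 = 5, so a_{150} = a_6 = 17.

17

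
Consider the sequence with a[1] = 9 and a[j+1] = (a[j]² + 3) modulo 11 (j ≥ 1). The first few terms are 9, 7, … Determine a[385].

1

We have a[1] = 9, a[2] = 7, a[3] = 8, a[4] = 1, a[5] = 4, a[6] = 8.
Since a[6] = a[3] = 8, the sequence is eventually periodic: after a pre-period of length 2 it cycles with period 3.
For j ≥ 3, a[j] depends only on (j - 3) mod 3. (385 - 3) mod 3 = 1, so a[385] = a[4] = 1.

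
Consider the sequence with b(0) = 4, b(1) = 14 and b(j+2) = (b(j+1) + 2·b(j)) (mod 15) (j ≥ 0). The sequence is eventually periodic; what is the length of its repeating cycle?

We have b(0) = 4, b(1) = 14, b(2) = 7, b(3) = 5, b(4) = 4, b(5) = 14.
The sequence repeats with period 4.

4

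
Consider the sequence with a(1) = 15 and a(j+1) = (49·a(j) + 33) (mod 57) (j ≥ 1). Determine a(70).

Computing terms: a(1) = 15; a(2) = 27; a(3) = 45; a(4) = 15.
Since a(4) = a(1) = 15, the sequence is periodic with period 3.
(70 - 1) mod 3 = 0, so a(70) = a(1) = 15.

15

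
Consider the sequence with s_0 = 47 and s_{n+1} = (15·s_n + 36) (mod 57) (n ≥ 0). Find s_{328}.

We have s_0 = 47, s_1 = 0, s_2 = 36, s_3 = 6, s_4 = 12, s_5 = 45, s_6 = 27, s_7 = 42, s_8 = 39, s_9 = 51, s_{10} = 3, s_{11} = 24, s_{12} = 54, s_{13} = 48, s_{14} = 15, s_{15} = 33, s_{16} = 18, s_{17} = 21, s_{18} = 9, s_{19} = 0.
Since s_{19} = s_1 = 0, the sequence is eventually periodic: after a pre-period of length 1 it cycles with period 18.
For n ≥ 1, s_n depends only on (n - 1) mod 18. (328 - 1) mod 18 = 3, so s_{328} = s_4 = 12.

12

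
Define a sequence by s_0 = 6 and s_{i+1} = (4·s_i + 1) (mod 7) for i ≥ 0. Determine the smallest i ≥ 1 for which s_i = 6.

Listing terms: s_0 = 6; s_1 = 4; s_2 = 3; s_3 = 6.
Since s_3 = s_0 = 6, the sequence is periodic with period 3.
The value 6 next appears (with i ≥ 1) at s_3.

3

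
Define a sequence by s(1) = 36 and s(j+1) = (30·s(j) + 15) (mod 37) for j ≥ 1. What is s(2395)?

36

Listing terms: s(1) = 36; s(2) = 22; s(3) = 9; s(4) = 26; s(5) = 18; s(6) = 0; s(7) = 15; s(8) = 21; s(9) = 16; s(10) = 14; s(11) = 28; s(12) = 4; s(13) = 24; s(14) = 32; s(15) = 13; s(16) = 35; s(17) = 29; s(18) = 34; s(19) = 36.
The sequence repeats with period 18.
So s(2395) = s(1 + ((2395-1) mod 18)) = s(1) = 36.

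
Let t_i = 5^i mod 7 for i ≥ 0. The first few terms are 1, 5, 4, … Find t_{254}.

4

Computing terms: t_0 = 1,  t_1 = 5,  t_2 = 4,  t_3 = 6,  t_4 = 2,  t_5 = 3,  t_6 = 1.
The sequence repeats with period 6.
So t_{254} = t_{0 + ((254-0) mod 6)} = t_2 = 4.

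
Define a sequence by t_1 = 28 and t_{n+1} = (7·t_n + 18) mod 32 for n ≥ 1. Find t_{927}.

12

Computing terms: t_1 = 28, t_2 = 22, t_3 = 12, t_4 = 6, t_5 = 28.
The sequence repeats with period 4.
So t_{927} = t_{1 + ((927-1) mod 4)} = t_3 = 12.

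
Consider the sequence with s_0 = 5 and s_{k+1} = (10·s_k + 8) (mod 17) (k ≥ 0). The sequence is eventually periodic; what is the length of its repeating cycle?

s_0 = 5, s_1 = 7, s_2 = 10, s_3 = 6, s_4 = 0, s_5 = 8, s_6 = 3, s_7 = 4, s_8 = 14, s_9 = 12, s_{10} = 9, s_{11} = 13, s_{12} = 2, s_{13} = 11, s_{14} = 16, s_{15} = 15, s_{16} = 5.
Since s_{16} = s_0 = 5, the sequence is periodic with period 16.

16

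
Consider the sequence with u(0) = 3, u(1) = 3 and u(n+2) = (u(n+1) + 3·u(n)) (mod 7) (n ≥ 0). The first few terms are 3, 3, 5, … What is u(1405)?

Listing terms: u(0) = 3; u(1) = 3; u(2) = 5; u(3) = 0; u(4) = 1; u(5) = 1; u(6) = 4; u(7) = 0; u(8) = 5; u(9) = 5; u(10) = 6; u(11) = 0; u(12) = 4; u(13) = 4; u(14) = 2; u(15) = 0; u(16) = 6; u(17) = 6; u(18) = 3; u(19) = 0; u(20) = 2; u(21) = 2; u(22) = 1; u(23) = 0; u(24) = 3; u(25) = 3.
The sequence repeats with period 24.
So u(1405) = u(0 + ((1405-0) mod 24)) = u(13) = 4.

4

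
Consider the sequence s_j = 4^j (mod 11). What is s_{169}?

3

We have s_1 = 4,  s_2 = 5,  s_3 = 9,  s_4 = 3,  s_5 = 1,  s_6 = 4.
The sequence repeats with period 5.
So s_{169} = s_{1 + ((169-1) mod 5)} = s_4 = 3.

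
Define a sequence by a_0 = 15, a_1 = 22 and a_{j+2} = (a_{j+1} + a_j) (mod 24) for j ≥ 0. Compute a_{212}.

Computing terms: a_0 = 15; a_1 = 22; a_2 = 13; a_3 = 11; a_4 = 0; a_5 = 11; a_6 = 11; a_7 = 22; a_8 = 9; a_9 = 7; a_{10} = 16; a_{11} = 23; a_{12} = 15; a_{13} = 14; a_{14} = 5; a_{15} = 19; a_{16} = 0; a_{17} = 19; a_{18} = 19; a_{19} = 14; a_{20} = 9; a_{21} = 23; a_{22} = 8; a_{23} = 7; a_{24} = 15; a_{25} = 22.
Since (a_{24}, a_{25}) = (a_0, a_1) = (15, 22) (two consecutive terms determine the rest), the sequence is periodic with period 24.
(212 - 0) mod 24 = 20, so a_{212} = a_{20} = 9.

9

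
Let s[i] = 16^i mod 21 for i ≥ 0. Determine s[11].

4

s[0] = 1,  s[1] = 16,  s[2] = 4,  s[3] = 1.
The sequence repeats with period 3.
So s[11] = s[0 + ((11-0) mod 3)] = s[2] = 4.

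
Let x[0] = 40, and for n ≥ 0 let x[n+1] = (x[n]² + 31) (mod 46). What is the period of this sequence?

10

x[0] = 40, x[1] = 21, x[2] = 12, x[3] = 37, x[4] = 20, x[5] = 17, x[6] = 44, x[7] = 35, x[8] = 14, x[9] = 43, x[10] = 40.
The sequence repeats with period 10.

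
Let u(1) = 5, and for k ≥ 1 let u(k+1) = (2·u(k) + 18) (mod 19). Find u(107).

Listing terms: u(1) = 5; u(2) = 9; u(3) = 17; u(4) = 14; u(5) = 8; u(6) = 15; u(7) = 10; u(8) = 0; u(9) = 18; u(10) = 16; u(11) = 12; u(12) = 4; u(13) = 7; u(14) = 13; u(15) = 6; u(16) = 11; u(17) = 2; u(18) = 3; u(19) = 5.
The sequence repeats with period 18.
(107 - 1) mod 18 = 16, so u(107) = u(17) = 2.

2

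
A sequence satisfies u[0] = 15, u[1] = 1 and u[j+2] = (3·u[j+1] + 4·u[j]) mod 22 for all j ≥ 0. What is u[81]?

Listing terms: u[0] = 15; u[1] = 1; u[2] = 19; u[3] = 17; u[4] = 17; u[5] = 9; u[6] = 7; u[7] = 13; u[8] = 1; u[9] = 11; u[10] = 15; u[11] = 1.
Since (u[10], u[11]) = (u[0], u[1]) = (15, 1) (two consecutive terms determine the rest), the sequence is periodic with period 10.
(81 - 0) mod 10 = 1, so u[81] = u[1] = 1.

1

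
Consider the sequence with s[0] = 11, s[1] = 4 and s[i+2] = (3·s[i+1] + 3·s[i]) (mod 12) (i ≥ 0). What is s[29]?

Computing terms: s[0] = 11, s[1] = 4, s[2] = 9, s[3] = 3, s[4] = 0, s[5] = 9, s[6] = 3.
Since (s[5], s[6]) = (s[2], s[3]) = (9, 3) (two consecutive terms determine the rest), the sequence is eventually periodic: after a pre-period of length 2 it cycles with period 3.
For i ≥ 2, s[i] depends only on (i - 2) mod 3. (29 - 2) mod 3 = 0, so s[29] = s[2] = 9.

9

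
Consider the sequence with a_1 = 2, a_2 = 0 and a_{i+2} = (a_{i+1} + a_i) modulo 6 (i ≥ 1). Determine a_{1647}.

4

a_1 = 2,  a_2 = 0,  a_3 = 2,  a_4 = 2,  a_5 = 4,  a_6 = 0,  a_7 = 4,  a_8 = 4,  a_9 = 2,  a_{10} = 0.
The sequence repeats with period 8.
(1647 - 1) mod 8 = 6, so a_{1647} = a_7 = 4.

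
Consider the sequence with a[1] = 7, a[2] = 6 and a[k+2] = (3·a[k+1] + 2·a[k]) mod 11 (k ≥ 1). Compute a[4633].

a[1] = 7,  a[2] = 6,  a[3] = 10,  a[4] = 9,  a[5] = 3,  a[6] = 5,  a[7] = 10,  a[8] = 7,  a[9] = 8,  a[10] = 5,  a[11] = 9,  a[12] = 4,  a[13] = 8,  a[14] = 10,  a[15] = 2,  a[16] = 4,  a[17] = 5,  a[18] = 1,  a[19] = 2,  a[20] = 8,  a[21] = 6,  a[22] = 1,  a[23] = 4,  a[24] = 3,  a[25] = 6,  a[26] = 2,  a[27] = 7,  a[28] = 3,  a[29] = 1,  a[30] = 9,  a[31] = 7,  a[32] = 6.
Since (a[31], a[32]) = (a[1], a[2]) = (7, 6) (two consecutive terms determine the rest), the sequence is periodic with period 30.
So a[4633] = a[1 + ((4633-1) mod 30)] = a[13] = 8.

8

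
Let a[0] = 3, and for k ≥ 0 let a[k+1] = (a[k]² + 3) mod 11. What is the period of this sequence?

We have a[0] = 3, a[1] = 1, a[2] = 4, a[3] = 8, a[4] = 1.
Since a[4] = a[1] = 1, the sequence is eventually periodic: after a pre-period of length 1 it cycles with period 3.

3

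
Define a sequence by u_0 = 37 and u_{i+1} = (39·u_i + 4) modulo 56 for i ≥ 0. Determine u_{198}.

37

u_0 = 37; u_1 = 47; u_2 = 45; u_3 = 23; u_4 = 5; u_5 = 31; u_6 = 37.
Since u_6 = u_0 = 37, the sequence is periodic with period 6.
So u_{198} = u_{0 + ((198-0) mod 6)} = u_0 = 37.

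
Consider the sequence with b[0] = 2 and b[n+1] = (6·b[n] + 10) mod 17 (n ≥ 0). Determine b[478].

0

We have b[0] = 2; b[1] = 5; b[2] = 6; b[3] = 12; b[4] = 14; b[5] = 9; b[6] = 13; b[7] = 3; b[8] = 11; b[9] = 8; b[10] = 7; b[11] = 1; b[12] = 16; b[13] = 4; b[14] = 0; b[15] = 10; b[16] = 2.
Since b[16] = b[0] = 2, the sequence is periodic with period 16.
So b[478] = b[0 + ((478-0) mod 16)] = b[14] = 0.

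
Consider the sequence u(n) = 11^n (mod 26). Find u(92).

Listing terms: u(1) = 11; u(2) = 17; u(3) = 5; u(4) = 3; u(5) = 7; u(6) = 25; u(7) = 15; u(8) = 9; u(9) = 21; u(10) = 23; u(11) = 19; u(12) = 1; u(13) = 11.
The sequence repeats with period 12.
(92 - 1) mod 12 = 7, so u(92) = u(8) = 9.

9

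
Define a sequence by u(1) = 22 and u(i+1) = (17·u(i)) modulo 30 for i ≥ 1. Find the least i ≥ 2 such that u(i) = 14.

2

Computing terms: u(1) = 22,  u(2) = 14,  u(3) = 28,  u(4) = 26,  u(5) = 22.
The sequence repeats with period 4.
The value 14 first appears (with i ≥ 2) at u(2).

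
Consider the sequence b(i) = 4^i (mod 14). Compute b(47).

2

We have b(0) = 1; b(1) = 4; b(2) = 2; b(3) = 8; b(4) = 4.
Since b(4) = b(1) = 4, the sequence is eventually periodic: after a pre-period of length 1 it cycles with period 3.
For i ≥ 1, b(i) depends only on (i - 1) mod 3. (47 - 1) mod 3 = 1, so b(47) = b(2) = 2.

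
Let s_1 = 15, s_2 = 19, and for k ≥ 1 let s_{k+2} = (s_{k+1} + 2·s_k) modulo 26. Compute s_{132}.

Listing terms: s_1 = 15,  s_2 = 19,  s_3 = 23,  s_4 = 9,  s_5 = 3,  s_6 = 21,  s_7 = 1,  s_8 = 17,  s_9 = 19,  s_{10} = 1,  s_{11} = 13,  s_{12} = 15,  s_{13} = 15,  s_{14} = 19.
The sequence repeats with period 12.
(132 - 1) mod 12 = 11, so s_{132} = s_{12} = 15.

15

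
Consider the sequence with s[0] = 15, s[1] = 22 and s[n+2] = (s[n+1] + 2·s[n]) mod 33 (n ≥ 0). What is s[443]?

s[0] = 15,  s[1] = 22,  s[2] = 19,  s[3] = 30,  s[4] = 2,  s[5] = 29,  s[6] = 0,  s[7] = 25,  s[8] = 25,  s[9] = 9,  s[10] = 26,  s[11] = 11,  s[12] = 30,  s[13] = 19,  s[14] = 13,  s[15] = 18,  s[16] = 11,  s[17] = 14,  s[18] = 3,  s[19] = 31,  s[20] = 4,  s[21] = 0,  s[22] = 8,  s[23] = 8,  s[24] = 24,  s[25] = 7,  s[26] = 22,  s[27] = 3,  s[28] = 14,  s[29] = 20,  s[30] = 15,  s[31] = 22.
Since (s[30], s[31]) = (s[0], s[1]) = (15, 22) (two consecutive terms determine the rest), the sequence is periodic with period 30.
So s[443] = s[0 + ((443-0) mod 30)] = s[23] = 8.

8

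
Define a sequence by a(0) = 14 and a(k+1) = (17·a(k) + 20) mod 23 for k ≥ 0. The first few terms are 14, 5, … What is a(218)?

7

We have a(0) = 14, a(1) = 5, a(2) = 13, a(3) = 11, a(4) = 0, a(5) = 20, a(6) = 15, a(7) = 22, a(8) = 3, a(9) = 2, a(10) = 8, a(11) = 18, a(12) = 4, a(13) = 19, a(14) = 21, a(15) = 9, a(16) = 12, a(17) = 17, a(18) = 10, a(19) = 6, a(20) = 7, a(21) = 1, a(22) = 14.
The sequence repeats with period 22.
So a(218) = a(0 + ((218-0) mod 22)) = a(20) = 7.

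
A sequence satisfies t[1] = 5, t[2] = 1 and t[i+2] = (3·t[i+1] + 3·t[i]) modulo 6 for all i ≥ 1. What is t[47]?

Listing terms: t[1] = 5,  t[2] = 1,  t[3] = 0,  t[4] = 3,  t[5] = 3,  t[6] = 0,  t[7] = 3.
Since (t[6], t[7]) = (t[3], t[4]) = (0, 3) (two consecutive terms determine the rest), the sequence is eventually periodic: after a pre-period of length 2 it cycles with period 3.
For i ≥ 3, t[i] depends only on (i - 3) mod 3. (47 - 3) mod 3 = 2, so t[47] = t[5] = 3.

3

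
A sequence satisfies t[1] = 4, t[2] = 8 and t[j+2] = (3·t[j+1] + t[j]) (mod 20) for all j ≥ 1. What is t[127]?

t[1] = 4,  t[2] = 8,  t[3] = 8,  t[4] = 12,  t[5] = 4,  t[6] = 4,  t[7] = 16,  t[8] = 12,  t[9] = 12,  t[10] = 8,  t[11] = 16,  t[12] = 16,  t[13] = 4,  t[14] = 8.
Since (t[13], t[14]) = (t[1], t[2]) = (4, 8) (two consecutive terms determine the rest), the sequence is periodic with period 12.
(127 - 1) mod 12 = 6, so t[127] = t[7] = 16.

16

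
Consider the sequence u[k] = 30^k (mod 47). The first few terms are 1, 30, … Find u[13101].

38

Listing terms: u[0] = 1; u[1] = 30; u[2] = 7; u[3] = 22; u[4] = 2; u[5] = 13; u[6] = 14; u[7] = 44; u[8] = 4; u[9] = 26; u[10] = 28; u[11] = 41; u[12] = 8; u[13] = 5; u[14] = 9; u[15] = 35; u[16] = 16; u[17] = 10; u[18] = 18; u[19] = 23; u[20] = 32; u[21] = 20; u[22] = 36; u[23] = 46; u[24] = 17; u[25] = 40; u[26] = 25; u[27] = 45; u[28] = 34; u[29] = 33; u[30] = 3; u[31] = 43; u[32] = 21; u[33] = 19; u[34] = 6; u[35] = 39; u[36] = 42; u[37] = 38; u[38] = 12; u[39] = 31; u[40] = 37; u[41] = 29; u[42] = 24; u[43] = 15; u[44] = 27; u[45] = 11; u[46] = 1.
Since u[46] = u[0] = 1, the sequence is periodic with period 46.
(13101 - 0) mod 46 = 37, so u[13101] = u[37] = 38.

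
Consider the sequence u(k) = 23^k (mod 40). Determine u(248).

u(0) = 1; u(1) = 23; u(2) = 9; u(3) = 7; u(4) = 1.
The sequence repeats with period 4.
(248 - 0) mod 4 = 0, so u(248) = u(0) = 1.

1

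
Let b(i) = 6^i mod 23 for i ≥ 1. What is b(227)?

3

Computing terms: b(1) = 6, b(2) = 13, b(3) = 9, b(4) = 8, b(5) = 2, b(6) = 12, b(7) = 3, b(8) = 18, b(9) = 16, b(10) = 4, b(11) = 1, b(12) = 6.
The sequence repeats with period 11.
So b(227) = b(1 + ((227-1) mod 11)) = b(7) = 3.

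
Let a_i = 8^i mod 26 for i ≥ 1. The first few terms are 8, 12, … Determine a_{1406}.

We have a_1 = 8,  a_2 = 12,  a_3 = 18,  a_4 = 14,  a_5 = 8.
Since a_5 = a_1 = 8, the sequence is periodic with period 4.
(1406 - 1) mod 4 = 1, so a_{1406} = a_2 = 12.

12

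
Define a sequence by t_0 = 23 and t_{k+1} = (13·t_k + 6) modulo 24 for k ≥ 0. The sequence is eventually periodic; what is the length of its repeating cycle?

Computing terms: t_0 = 23; t_1 = 17; t_2 = 11; t_3 = 5; t_4 = 23.
The sequence repeats with period 4.

4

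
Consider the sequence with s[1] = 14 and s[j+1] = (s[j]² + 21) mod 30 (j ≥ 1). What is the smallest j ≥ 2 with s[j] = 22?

5

s[1] = 14,  s[2] = 7,  s[3] = 10,  s[4] = 1,  s[5] = 22,  s[6] = 25,  s[7] = 16,  s[8] = 7.
Since s[8] = s[2] = 7, the sequence is eventually periodic: after a pre-period of length 1 it cycles with period 6.
The value 22 first appears (with j ≥ 2) at s[5].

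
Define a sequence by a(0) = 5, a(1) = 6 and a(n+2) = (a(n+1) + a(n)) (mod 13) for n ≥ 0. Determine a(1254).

4

Listing terms: a(0) = 5; a(1) = 6; a(2) = 11; a(3) = 4; a(4) = 2; a(5) = 6; a(6) = 8; a(7) = 1; a(8) = 9; a(9) = 10; a(10) = 6; a(11) = 3; a(12) = 9; a(13) = 12; a(14) = 8; a(15) = 7; a(16) = 2; a(17) = 9; a(18) = 11; a(19) = 7; a(20) = 5; a(21) = 12; a(22) = 4; a(23) = 3; a(24) = 7; a(25) = 10; a(26) = 4; a(27) = 1; a(28) = 5; a(29) = 6.
Since (a(28), a(29)) = (a(0), a(1)) = (5, 6) (two consecutive terms determine the rest), the sequence is periodic with period 28.
So a(1254) = a(0 + ((1254-0) mod 28)) = a(22) = 4.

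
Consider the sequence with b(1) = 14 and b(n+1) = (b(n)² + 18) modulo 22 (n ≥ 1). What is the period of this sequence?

Computing terms: b(1) = 14; b(2) = 16; b(3) = 10; b(4) = 8; b(5) = 16.
Since b(5) = b(2) = 16, the sequence is eventually periodic: after a pre-period of length 1 it cycles with period 3.

3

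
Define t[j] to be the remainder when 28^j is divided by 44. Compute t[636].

Computing terms: t[1] = 28, t[2] = 36, t[3] = 40, t[4] = 20, t[5] = 32, t[6] = 16, t[7] = 8, t[8] = 4, t[9] = 24, t[10] = 12, t[11] = 28.
Since t[11] = t[1] = 28, the sequence is periodic with period 10.
(636 - 1) mod 10 = 5, so t[636] = t[6] = 16.

16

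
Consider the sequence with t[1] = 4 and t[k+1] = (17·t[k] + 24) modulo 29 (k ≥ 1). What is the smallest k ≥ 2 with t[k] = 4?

5

Listing terms: t[1] = 4,  t[2] = 5,  t[3] = 22,  t[4] = 21,  t[5] = 4.
Since t[5] = t[1] = 4, the sequence is periodic with period 4.
The value 4 next appears (with k ≥ 2) at t[5].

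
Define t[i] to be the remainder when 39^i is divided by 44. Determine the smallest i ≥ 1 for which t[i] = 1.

10

Computing terms: t[0] = 1; t[1] = 39; t[2] = 25; t[3] = 7; t[4] = 9; t[5] = 43; t[6] = 5; t[7] = 19; t[8] = 37; t[9] = 35; t[10] = 1.
The sequence repeats with period 10.
The value 1 next appears (with i ≥ 1) at t[10].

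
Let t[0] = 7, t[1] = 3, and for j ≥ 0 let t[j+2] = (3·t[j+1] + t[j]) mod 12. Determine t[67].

We have t[0] = 7; t[1] = 3; t[2] = 4; t[3] = 3; t[4] = 1; t[5] = 6; t[6] = 7; t[7] = 3.
The sequence repeats with period 6.
(67 - 0) mod 6 = 1, so t[67] = t[1] = 3.

3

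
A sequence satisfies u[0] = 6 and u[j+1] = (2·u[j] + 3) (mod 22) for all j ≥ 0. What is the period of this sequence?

We have u[0] = 6,  u[1] = 15,  u[2] = 11,  u[3] = 3,  u[4] = 9,  u[5] = 21,  u[6] = 1,  u[7] = 5,  u[8] = 13,  u[9] = 7,  u[10] = 17,  u[11] = 15.
Since u[11] = u[1] = 15, the sequence is eventually periodic: after a pre-period of length 1 it cycles with period 10.

10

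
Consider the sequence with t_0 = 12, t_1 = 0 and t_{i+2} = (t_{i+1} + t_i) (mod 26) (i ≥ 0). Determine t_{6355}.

Computing terms: t_0 = 12,  t_1 = 0,  t_2 = 12,  t_3 = 12,  t_4 = 24,  t_5 = 10,  t_6 = 8,  t_7 = 18,  t_8 = 0,  t_9 = 18,  t_{10} = 18,  t_{11} = 10,  t_{12} = 2,  t_{13} = 12,  t_{14} = 14,  t_{15} = 0,  t_{16} = 14,  t_{17} = 14,  t_{18} = 2,  t_{19} = 16,  t_{20} = 18,  t_{21} = 8,  t_{22} = 0,  t_{23} = 8,  t_{24} = 8,  t_{25} = 16,  t_{26} = 24,  t_{27} = 14,  t_{28} = 12,  t_{29} = 0.
Since (t_{28}, t_{29}) = (t_0, t_1) = (12, 0) (two consecutive terms determine the rest), the sequence is periodic with period 28.
So t_{6355} = t_{0 + ((6355-0) mod 28)} = t_{27} = 14.

14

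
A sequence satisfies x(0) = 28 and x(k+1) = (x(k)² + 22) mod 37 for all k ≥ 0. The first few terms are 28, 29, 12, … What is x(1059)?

19

x(0) = 28, x(1) = 29, x(2) = 12, x(3) = 18, x(4) = 13, x(5) = 6, x(6) = 21, x(7) = 19, x(8) = 13.
Since x(8) = x(4) = 13, the sequence is eventually periodic: after a pre-period of length 4 it cycles with period 4.
For k ≥ 4, x(k) depends only on (k - 4) mod 4. (1059 - 4) mod 4 = 3, so x(1059) = x(7) = 19.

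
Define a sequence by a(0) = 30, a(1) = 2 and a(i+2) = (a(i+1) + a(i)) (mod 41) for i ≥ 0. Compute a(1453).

Listing terms: a(0) = 30; a(1) = 2; a(2) = 32; a(3) = 34; a(4) = 25; a(5) = 18; a(6) = 2; a(7) = 20; a(8) = 22; a(9) = 1; a(10) = 23; a(11) = 24; a(12) = 6; a(13) = 30; a(14) = 36; a(15) = 25; a(16) = 20; a(17) = 4; a(18) = 24; a(19) = 28; a(20) = 11; a(21) = 39; a(22) = 9; a(23) = 7; a(24) = 16; a(25) = 23; a(26) = 39; a(27) = 21; a(28) = 19; a(29) = 40; a(30) = 18; a(31) = 17; a(32) = 35; a(33) = 11; a(34) = 5; a(35) = 16; a(36) = 21; a(37) = 37; a(38) = 17; a(39) = 13; a(40) = 30; a(41) = 2.
Since (a(40), a(41)) = (a(0), a(1)) = (30, 2) (two consecutive terms determine the rest), the sequence is periodic with period 40.
So a(1453) = a(0 + ((1453-0) mod 40)) = a(13) = 30.

30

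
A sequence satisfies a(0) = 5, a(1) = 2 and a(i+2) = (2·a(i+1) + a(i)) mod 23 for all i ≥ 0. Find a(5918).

a(0) = 5; a(1) = 2; a(2) = 9; a(3) = 20; a(4) = 3; a(5) = 3; a(6) = 9; a(7) = 21; a(8) = 5; a(9) = 8; a(10) = 21; a(11) = 4; a(12) = 6; a(13) = 16; a(14) = 15; a(15) = 0; a(16) = 15; a(17) = 7; a(18) = 6; a(19) = 19; a(20) = 21; a(21) = 15; a(22) = 5; a(23) = 2.
The sequence repeats with period 22.
So a(5918) = a(0 + ((5918-0) mod 22)) = a(0) = 5.

5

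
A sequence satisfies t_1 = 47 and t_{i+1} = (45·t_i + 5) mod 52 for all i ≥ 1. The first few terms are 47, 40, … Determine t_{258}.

t_1 = 47; t_2 = 40; t_3 = 37; t_4 = 6; t_5 = 15; t_6 = 4; t_7 = 29; t_8 = 10; t_9 = 39; t_{10} = 44; t_{11} = 9; t_{12} = 46; t_{13} = 47.
The sequence repeats with period 12.
So t_{258} = t_{1 + ((258-1) mod 12)} = t_6 = 4.

4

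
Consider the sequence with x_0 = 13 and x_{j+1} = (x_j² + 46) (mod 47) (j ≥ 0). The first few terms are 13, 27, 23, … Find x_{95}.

35

Listing terms: x_0 = 13; x_1 = 27; x_2 = 23; x_3 = 11; x_4 = 26; x_5 = 17; x_6 = 6; x_7 = 35; x_8 = 2; x_9 = 3; x_{10} = 8; x_{11} = 16; x_{12} = 20; x_{13} = 23.
Since x_{13} = x_2 = 23, the sequence is eventually periodic: after a pre-period of length 2 it cycles with period 11.
For j ≥ 2, x_j depends only on (j - 2) mod 11. (95 - 2) mod 11 = 5, so x_{95} = x_7 = 35.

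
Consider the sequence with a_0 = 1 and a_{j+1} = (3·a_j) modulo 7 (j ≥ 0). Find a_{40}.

a_0 = 1; a_1 = 3; a_2 = 2; a_3 = 6; a_4 = 4; a_5 = 5; a_6 = 1.
The sequence repeats with period 6.
So a_{40} = a_{0 + ((40-0) mod 6)} = a_4 = 4.

4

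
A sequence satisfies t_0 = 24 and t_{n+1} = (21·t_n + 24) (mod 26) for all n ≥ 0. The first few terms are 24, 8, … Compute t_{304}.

24

t_0 = 24, t_1 = 8, t_2 = 10, t_3 = 0, t_4 = 24.
The sequence repeats with period 4.
So t_{304} = t_{0 + ((304-0) mod 4)} = t_0 = 24.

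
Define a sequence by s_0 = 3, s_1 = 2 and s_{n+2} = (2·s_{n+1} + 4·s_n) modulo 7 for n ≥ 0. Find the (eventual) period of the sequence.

Listing terms: s_0 = 3, s_1 = 2, s_2 = 2, s_3 = 5, s_4 = 4, s_5 = 0, s_6 = 2, s_7 = 4, s_8 = 2, s_9 = 6, s_{10} = 6, s_{11} = 1, s_{12} = 5, s_{13} = 0, s_{14} = 6, s_{15} = 5, s_{16} = 6, s_{17} = 4, s_{18} = 4, s_{19} = 3, s_{20} = 1, s_{21} = 0, s_{22} = 4, s_{23} = 1, s_{24} = 4, s_{25} = 5, s_{26} = 5, s_{27} = 2, s_{28} = 3, s_{29} = 0, s_{30} = 5, s_{31} = 3, s_{32} = 5, s_{33} = 1, s_{34} = 1, s_{35} = 6, s_{36} = 2, s_{37} = 0, s_{38} = 1, s_{39} = 2, s_{40} = 1, s_{41} = 3, s_{42} = 3, s_{43} = 4, s_{44} = 6, s_{45} = 0, s_{46} = 3, s_{47} = 6, s_{48} = 3, s_{49} = 2.
Since (s_{48}, s_{49}) = (s_0, s_1) = (3, 2) (two consecutive terms determine the rest), the sequence is periodic with period 48.

48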